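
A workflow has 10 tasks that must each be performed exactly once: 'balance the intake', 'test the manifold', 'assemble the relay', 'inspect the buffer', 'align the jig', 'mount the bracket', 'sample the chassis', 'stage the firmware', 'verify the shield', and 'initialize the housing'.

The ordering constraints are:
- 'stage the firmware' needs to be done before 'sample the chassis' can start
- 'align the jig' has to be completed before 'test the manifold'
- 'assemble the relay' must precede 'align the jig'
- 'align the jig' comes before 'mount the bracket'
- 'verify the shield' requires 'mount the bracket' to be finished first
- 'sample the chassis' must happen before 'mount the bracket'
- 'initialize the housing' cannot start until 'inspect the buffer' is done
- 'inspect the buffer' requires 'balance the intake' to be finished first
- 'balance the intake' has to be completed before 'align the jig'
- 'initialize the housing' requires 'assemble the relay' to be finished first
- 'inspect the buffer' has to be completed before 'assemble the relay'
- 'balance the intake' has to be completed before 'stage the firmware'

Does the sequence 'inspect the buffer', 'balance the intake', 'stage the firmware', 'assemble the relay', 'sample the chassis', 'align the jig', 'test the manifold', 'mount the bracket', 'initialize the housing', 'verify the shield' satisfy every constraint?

No

In the proposed order, 'inspect the buffer' appears before 'balance the intake'.
That contradicts the constraint that 'balance the intake' must precede 'inspect the buffer'.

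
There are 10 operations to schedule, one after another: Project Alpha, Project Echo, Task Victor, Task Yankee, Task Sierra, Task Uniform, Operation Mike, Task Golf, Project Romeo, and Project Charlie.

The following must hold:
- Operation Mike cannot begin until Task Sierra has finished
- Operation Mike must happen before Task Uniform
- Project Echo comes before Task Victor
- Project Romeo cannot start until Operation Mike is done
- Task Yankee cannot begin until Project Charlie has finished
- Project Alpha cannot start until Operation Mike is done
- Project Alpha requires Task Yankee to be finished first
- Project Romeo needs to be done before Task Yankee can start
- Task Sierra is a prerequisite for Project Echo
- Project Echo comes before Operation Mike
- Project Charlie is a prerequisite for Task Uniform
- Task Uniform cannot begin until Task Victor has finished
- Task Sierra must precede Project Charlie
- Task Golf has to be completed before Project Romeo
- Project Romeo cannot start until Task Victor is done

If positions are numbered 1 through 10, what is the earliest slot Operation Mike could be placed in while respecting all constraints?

3

Working backwards through the constraints from Operation Mike, its full set of required predecessors is Project Echo, Task Sierra — 2 of them.
So at minimum 2 operations come before Operation Mike, putting Operation Mike no earlier than position 3. That position is achievable by scheduling exactly those predecessors first.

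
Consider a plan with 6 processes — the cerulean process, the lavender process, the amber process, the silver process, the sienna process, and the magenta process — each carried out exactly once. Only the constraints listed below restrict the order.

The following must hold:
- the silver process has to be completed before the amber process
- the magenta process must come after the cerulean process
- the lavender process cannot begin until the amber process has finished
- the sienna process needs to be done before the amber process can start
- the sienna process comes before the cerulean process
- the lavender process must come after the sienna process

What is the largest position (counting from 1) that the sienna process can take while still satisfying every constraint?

The processes that are forced after the sienna process, directly or by a chain of constraints, are the cerulean process, the lavender process, the amber process, the magenta process. That's 4 processes.
With 4 mandatory successors out of 6 processes total, the latest slot for the sienna process is 6−4 = 2, and it's reachable by doing all non-successors before the sienna process.

2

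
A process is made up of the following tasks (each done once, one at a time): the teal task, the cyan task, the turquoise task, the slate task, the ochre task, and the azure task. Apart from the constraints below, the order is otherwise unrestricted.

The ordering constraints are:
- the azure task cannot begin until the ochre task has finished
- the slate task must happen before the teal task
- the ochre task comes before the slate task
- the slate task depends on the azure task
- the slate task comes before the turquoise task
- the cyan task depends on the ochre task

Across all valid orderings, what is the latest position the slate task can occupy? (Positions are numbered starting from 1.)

Following every chain forward from the slate task, the tasks that must come later are the teal task, the turquoise task — 2 of them.
With 2 mandatory successors out of 6 tasks total, the latest slot for the slate task is 6−2 = 4, and it's reachable by doing all non-successors before the slate task.

4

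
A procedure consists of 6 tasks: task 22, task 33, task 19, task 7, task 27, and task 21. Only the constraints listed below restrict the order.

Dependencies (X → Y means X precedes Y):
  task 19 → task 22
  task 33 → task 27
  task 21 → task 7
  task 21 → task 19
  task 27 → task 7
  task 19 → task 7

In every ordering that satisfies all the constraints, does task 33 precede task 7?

Chaining the stated constraints: task 33 → task 27 → task 7.
So task 33 must precede task 7 in any valid ordering.

Yes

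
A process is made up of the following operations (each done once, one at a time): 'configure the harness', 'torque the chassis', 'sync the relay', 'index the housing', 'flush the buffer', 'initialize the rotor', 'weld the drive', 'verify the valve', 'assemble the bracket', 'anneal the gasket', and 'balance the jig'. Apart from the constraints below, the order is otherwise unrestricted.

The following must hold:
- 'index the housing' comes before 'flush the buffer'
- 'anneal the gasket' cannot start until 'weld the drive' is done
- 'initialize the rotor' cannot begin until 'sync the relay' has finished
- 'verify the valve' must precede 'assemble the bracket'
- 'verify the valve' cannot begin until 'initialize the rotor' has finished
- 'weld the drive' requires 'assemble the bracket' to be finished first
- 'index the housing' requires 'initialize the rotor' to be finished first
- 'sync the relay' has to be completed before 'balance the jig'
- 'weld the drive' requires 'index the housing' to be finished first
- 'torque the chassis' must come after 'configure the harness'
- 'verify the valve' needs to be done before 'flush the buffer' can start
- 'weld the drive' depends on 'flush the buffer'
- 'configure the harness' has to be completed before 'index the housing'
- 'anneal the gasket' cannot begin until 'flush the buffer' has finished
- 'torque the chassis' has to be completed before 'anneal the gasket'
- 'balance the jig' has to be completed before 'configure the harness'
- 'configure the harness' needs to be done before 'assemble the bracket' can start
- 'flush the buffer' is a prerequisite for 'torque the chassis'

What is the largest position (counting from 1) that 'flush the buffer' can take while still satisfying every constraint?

8

Every operation that must follow 'flush the buffer' has to come after it. Tracing all chains starting from 'flush the buffer', those operations are: 'torque the chassis', 'weld the drive', 'anneal the gasket' — 3 in total.
With 3 mandatory successors out of 11 operations total, the latest slot for 'flush the buffer' is 11−3 = 8, and it's reachable by doing all non-successors before 'flush the buffer'.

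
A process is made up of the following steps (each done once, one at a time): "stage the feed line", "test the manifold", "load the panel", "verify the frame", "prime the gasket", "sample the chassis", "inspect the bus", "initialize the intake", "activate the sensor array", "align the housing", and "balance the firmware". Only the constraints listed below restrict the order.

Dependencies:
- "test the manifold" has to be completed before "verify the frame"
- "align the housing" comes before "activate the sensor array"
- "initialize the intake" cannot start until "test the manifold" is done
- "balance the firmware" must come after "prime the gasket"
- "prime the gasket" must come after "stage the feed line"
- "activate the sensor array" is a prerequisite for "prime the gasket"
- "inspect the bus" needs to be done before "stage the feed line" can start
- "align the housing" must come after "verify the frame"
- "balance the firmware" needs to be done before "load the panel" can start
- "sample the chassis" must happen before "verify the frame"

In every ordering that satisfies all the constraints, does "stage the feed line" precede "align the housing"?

No

"stage the feed line" and "align the housing" are not related by any chain of constraints.
There exist valid orderings with "align the housing" before "stage the feed line", so "stage the feed line" is not required to come first.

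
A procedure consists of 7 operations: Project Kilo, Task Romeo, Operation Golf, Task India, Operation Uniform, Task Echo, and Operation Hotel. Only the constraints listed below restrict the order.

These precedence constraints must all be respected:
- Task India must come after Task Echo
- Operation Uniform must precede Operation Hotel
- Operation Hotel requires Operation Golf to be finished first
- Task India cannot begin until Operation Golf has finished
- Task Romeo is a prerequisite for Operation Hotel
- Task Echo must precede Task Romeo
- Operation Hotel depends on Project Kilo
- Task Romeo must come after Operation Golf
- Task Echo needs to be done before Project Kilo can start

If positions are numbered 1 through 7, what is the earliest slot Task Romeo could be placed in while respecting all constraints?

The operations that are forced before Task Romeo, directly or transitively, are Operation Golf, Task Echo. That's 2 operations.
So at minimum 2 operations come before Task Romeo, putting Task Romeo no earlier than position 3. That position is achievable by scheduling exactly those predecessors first.

3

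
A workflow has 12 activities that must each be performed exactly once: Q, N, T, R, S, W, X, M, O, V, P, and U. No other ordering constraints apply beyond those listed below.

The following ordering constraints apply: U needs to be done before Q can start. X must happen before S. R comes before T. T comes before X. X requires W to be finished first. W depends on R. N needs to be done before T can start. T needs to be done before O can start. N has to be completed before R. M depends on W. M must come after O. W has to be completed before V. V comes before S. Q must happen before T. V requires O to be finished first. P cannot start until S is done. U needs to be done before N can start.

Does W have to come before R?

The constraints actually force R before W (via R → W), not the other way around.
So W never precedes R.

No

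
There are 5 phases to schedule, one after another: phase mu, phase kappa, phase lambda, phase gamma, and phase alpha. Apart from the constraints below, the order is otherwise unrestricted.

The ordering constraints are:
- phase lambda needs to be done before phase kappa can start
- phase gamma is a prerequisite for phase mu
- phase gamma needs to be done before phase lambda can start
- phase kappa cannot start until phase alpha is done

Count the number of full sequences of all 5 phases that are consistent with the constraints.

11

2 phases have no prerequisites (phase gamma, phase alpha), so any of them could come first.
Counting all ways to extend the partial order to a total order gives 11.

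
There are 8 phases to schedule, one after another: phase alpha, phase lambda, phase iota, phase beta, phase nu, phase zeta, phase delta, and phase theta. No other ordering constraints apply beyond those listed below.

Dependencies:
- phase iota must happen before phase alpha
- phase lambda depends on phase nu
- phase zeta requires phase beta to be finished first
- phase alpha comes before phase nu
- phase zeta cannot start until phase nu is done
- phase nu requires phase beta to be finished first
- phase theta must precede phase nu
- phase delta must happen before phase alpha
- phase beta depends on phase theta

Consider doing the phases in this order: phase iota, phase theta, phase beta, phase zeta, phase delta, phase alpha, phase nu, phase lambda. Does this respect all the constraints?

No

The sequence places phase zeta ahead of phase nu.
Since phase nu is required before phase zeta, the ordering is invalid.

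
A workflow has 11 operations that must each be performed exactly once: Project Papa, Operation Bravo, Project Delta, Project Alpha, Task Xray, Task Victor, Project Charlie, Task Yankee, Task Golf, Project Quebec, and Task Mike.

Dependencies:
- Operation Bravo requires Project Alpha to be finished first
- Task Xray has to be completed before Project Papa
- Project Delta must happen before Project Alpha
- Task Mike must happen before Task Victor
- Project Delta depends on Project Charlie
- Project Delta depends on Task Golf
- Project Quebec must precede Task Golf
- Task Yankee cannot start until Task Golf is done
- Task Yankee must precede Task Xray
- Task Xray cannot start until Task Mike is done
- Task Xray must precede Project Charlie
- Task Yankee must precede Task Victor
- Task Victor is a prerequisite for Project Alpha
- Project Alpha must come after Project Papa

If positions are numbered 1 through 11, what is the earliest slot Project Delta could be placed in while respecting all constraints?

7

Every operation that must precede Project Delta has to come before it. Tracing all chains that end at Project Delta, those operations are: Task Xray, Project Charlie, Task Yankee, Task Golf, Project Quebec, Task Mike — 6 in total.
So at minimum 6 operations come before Project Delta, putting Project Delta no earlier than position 7. That position is achievable by scheduling exactly those predecessors first.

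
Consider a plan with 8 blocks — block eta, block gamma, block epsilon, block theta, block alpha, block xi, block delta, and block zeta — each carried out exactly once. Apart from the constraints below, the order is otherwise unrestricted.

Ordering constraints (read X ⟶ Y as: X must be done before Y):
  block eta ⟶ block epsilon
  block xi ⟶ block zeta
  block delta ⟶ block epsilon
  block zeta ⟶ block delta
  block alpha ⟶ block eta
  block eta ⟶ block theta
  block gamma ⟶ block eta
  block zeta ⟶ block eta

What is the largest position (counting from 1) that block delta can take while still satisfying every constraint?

Following the constraints forward from block delta, its only required successor is block epsilon.
So at least 1 block follows block delta, putting block delta no later than position 7. That position is achievable by scheduling everything else first.

7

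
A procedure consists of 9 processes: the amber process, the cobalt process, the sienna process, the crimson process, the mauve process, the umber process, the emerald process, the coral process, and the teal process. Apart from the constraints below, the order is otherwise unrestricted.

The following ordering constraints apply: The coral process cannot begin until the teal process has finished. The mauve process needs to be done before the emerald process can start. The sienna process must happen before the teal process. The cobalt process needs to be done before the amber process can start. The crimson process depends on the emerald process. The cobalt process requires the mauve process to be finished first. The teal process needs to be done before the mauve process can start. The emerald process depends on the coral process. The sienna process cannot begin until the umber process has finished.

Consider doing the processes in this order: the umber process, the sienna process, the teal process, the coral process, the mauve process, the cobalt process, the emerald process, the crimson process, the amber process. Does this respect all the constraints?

Yes

Checking each listed constraint against this order: for instance, the cobalt process is in position 6 and the amber process in position 9, so that constraint holds — and the remaining constraints check out the same way.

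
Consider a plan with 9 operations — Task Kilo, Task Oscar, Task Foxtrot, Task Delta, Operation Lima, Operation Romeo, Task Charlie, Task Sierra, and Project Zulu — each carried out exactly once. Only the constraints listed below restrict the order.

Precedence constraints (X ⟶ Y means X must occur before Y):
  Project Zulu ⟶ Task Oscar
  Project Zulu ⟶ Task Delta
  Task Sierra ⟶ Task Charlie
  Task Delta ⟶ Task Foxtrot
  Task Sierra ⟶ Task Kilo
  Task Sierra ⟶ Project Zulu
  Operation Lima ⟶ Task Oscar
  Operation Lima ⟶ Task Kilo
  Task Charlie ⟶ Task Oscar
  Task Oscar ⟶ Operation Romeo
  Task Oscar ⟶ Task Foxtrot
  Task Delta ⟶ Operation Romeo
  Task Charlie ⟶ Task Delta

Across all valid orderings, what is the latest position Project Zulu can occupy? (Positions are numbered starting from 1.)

5

Every operation that must follow Project Zulu has to come after it. Tracing all chains starting from Project Zulu, those operations are: Task Oscar, Task Foxtrot, Task Delta, Operation Romeo — 4 in total.
So at least 4 operations follow Project Zulu, putting Project Zulu no later than position 5. That position is achievable by scheduling everything else first.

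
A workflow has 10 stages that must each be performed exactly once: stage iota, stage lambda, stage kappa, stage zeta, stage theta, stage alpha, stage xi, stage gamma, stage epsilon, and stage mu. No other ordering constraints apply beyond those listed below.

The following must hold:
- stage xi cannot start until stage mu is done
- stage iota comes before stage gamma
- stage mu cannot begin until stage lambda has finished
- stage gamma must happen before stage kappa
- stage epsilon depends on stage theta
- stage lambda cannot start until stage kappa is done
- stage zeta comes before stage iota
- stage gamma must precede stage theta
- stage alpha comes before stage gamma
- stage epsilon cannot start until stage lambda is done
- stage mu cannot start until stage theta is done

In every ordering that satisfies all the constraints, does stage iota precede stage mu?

Following the dependencies: stage iota → stage gamma → stage theta → stage mu.
So stage iota must precede stage mu in any valid ordering.

Yes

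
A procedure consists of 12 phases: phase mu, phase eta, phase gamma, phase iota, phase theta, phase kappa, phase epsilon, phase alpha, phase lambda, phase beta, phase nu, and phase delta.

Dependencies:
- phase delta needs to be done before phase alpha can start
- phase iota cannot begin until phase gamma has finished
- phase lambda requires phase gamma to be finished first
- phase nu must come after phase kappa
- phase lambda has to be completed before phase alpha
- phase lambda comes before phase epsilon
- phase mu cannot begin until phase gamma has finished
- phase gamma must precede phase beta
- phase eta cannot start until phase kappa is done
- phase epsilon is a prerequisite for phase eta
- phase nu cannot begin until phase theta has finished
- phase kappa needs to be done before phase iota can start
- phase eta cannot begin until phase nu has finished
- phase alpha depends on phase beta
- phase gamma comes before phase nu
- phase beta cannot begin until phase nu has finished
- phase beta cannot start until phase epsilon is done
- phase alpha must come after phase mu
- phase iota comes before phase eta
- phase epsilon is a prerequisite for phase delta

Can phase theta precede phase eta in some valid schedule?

Yes

The constraints force phase theta before phase eta, so yes — every valid ordering has phase theta earlier.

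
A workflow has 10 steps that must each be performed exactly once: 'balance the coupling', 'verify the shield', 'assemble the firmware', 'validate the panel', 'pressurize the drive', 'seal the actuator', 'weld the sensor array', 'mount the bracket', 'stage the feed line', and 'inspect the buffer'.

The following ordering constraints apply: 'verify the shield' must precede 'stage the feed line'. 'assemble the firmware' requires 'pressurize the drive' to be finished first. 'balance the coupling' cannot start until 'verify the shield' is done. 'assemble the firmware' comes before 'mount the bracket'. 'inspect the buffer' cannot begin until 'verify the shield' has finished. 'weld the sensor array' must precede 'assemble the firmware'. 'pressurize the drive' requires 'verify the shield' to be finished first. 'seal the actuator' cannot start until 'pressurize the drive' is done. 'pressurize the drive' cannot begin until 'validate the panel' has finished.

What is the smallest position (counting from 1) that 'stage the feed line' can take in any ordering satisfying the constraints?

2

The only step forced before 'stage the feed line' (directly or transitively) is 'verify the shield'.
So at minimum 1 step comes before 'stage the feed line', putting 'stage the feed line' no earlier than position 2. That position is achievable by scheduling exactly that predecessor first.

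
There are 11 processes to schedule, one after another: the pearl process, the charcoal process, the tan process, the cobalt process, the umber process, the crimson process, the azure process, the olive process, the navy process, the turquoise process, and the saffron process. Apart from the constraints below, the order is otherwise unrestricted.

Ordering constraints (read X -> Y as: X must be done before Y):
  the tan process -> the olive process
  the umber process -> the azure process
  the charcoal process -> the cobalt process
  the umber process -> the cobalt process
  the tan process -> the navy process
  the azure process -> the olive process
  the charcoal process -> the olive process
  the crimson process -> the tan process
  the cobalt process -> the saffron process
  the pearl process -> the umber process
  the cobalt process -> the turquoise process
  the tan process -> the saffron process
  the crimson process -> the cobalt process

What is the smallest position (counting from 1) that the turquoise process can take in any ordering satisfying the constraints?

The processes that are forced before the turquoise process, directly or transitively, are the pearl process, the charcoal process, the cobalt process, the umber process, the crimson process. That's 5 processes.
With 5 mandatory predecessors, the earliest the turquoise process can sit is position 5+1 = 6, and placing just those 5 first achieves it.

6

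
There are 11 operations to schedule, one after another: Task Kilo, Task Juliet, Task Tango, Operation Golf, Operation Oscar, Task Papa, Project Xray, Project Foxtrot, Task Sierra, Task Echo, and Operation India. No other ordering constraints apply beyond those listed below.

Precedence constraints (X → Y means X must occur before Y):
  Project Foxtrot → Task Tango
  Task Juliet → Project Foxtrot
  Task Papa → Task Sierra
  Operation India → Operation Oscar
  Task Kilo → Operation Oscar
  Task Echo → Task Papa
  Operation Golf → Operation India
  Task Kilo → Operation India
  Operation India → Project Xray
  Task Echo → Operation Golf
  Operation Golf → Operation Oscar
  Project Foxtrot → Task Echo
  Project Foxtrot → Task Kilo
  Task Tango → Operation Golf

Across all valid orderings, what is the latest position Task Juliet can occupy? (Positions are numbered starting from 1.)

1

The operations that are forced after Task Juliet, directly or by a chain of constraints, are Task Kilo, Task Tango, Operation Golf, Operation Oscar, Task Papa, Project Xray, Project Foxtrot, Task Sierra, Task Echo, Operation India. That's 10 operations.
So at least 10 operations follow Task Juliet, putting Task Juliet no later than position 1. That position is achievable by scheduling everything else first.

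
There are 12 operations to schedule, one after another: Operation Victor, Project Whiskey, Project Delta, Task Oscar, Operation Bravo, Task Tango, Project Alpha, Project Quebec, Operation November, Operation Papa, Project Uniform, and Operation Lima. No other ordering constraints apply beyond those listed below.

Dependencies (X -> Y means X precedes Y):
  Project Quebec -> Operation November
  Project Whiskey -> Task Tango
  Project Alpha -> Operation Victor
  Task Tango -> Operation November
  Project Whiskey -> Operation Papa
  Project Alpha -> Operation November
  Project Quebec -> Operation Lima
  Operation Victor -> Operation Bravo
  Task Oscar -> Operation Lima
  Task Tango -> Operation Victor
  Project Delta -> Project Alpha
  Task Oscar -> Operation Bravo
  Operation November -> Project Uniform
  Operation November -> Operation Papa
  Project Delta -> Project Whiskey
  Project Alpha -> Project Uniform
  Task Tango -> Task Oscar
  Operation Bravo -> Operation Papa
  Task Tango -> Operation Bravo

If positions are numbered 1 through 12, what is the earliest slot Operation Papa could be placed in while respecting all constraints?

Working backwards through the constraints from Operation Papa, its full set of required predecessors is Operation Victor, Project Whiskey, Project Delta, Task Oscar, Operation Bravo, Task Tango, Project Alpha, Project Quebec, Operation November — 9 of them.
With 9 mandatory predecessors, the earliest Operation Papa can sit is position 9+1 = 10, and placing just those 9 first achieves it.

10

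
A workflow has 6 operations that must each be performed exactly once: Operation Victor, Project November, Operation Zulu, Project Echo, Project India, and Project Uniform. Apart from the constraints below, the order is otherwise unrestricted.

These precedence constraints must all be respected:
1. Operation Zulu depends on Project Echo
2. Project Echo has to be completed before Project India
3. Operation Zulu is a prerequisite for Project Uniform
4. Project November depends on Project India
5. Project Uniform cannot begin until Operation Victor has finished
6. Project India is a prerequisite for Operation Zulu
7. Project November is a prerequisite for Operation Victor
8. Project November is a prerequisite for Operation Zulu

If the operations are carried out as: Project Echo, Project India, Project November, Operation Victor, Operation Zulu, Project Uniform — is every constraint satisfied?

Yes

Every stated constraint is respected: Project Echo sits at position 1, ahead of Operation Zulu at position 5, and each of the other listed pairs likewise has the predecessor earlier in the sequence.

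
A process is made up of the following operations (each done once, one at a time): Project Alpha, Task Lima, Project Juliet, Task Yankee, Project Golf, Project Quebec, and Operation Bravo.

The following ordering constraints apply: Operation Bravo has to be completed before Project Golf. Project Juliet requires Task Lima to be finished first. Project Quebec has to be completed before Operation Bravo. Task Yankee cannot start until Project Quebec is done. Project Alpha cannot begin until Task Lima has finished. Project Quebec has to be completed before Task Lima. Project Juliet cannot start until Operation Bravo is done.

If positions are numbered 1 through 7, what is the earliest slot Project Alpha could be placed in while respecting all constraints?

The operations that are forced before Project Alpha, directly or transitively, are Task Lima, Project Quebec. That's 2 operations.
With 2 mandatory predecessors, the earliest Project Alpha can sit is position 2+1 = 3, and placing just those 2 first achieves it.

3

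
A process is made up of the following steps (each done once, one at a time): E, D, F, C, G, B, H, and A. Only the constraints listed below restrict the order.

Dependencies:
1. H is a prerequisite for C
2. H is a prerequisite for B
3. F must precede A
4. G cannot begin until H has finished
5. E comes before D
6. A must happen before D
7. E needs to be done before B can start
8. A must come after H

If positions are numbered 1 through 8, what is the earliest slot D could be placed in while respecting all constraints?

Working backwards through the constraints from D, its full set of required predecessors is E, F, H, A — 4 of them.
So at minimum 4 steps come before D, putting D no earlier than position 5. That position is achievable by scheduling exactly those predecessors first.

5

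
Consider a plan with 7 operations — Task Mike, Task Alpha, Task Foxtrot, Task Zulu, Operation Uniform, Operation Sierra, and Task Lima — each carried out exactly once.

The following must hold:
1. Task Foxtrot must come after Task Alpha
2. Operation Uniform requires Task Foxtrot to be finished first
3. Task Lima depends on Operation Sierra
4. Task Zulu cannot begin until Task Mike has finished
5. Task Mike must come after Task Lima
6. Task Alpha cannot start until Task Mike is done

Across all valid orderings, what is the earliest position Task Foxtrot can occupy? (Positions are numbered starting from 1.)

5

The operations that are forced before Task Foxtrot, directly or transitively, are Task Mike, Task Alpha, Operation Sierra, Task Lima. That's 4 operations.
So at minimum 4 operations come before Task Foxtrot, putting Task Foxtrot no earlier than position 5. That position is achievable by scheduling exactly those predecessors first.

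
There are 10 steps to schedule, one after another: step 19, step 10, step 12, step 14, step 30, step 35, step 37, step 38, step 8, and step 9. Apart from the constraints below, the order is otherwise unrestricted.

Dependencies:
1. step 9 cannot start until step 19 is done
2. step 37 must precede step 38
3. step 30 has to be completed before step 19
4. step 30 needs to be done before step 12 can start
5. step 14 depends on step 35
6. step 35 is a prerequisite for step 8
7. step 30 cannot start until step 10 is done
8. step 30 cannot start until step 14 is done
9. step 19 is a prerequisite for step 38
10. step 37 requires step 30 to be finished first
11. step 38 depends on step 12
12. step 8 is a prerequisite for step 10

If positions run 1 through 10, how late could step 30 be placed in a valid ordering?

Every step that must follow step 30 has to come after it. Tracing all chains starting from step 30, those steps are: step 19, step 12, step 37, step 38, step 9 — 5 in total.
So at least 5 steps follow step 30, putting step 30 no later than position 5. That position is achievable by scheduling everything else first.

5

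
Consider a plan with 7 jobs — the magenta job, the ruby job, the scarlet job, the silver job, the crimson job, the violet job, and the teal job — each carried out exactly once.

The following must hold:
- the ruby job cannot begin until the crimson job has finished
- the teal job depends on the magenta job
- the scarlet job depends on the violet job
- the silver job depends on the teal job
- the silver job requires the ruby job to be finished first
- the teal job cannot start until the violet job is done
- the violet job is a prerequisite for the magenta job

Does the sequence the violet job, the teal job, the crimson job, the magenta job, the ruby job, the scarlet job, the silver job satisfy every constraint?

No

In the proposed order, the teal job appears before the magenta job.
But one of the constraints requires the magenta job before the teal job, so this ordering violates it.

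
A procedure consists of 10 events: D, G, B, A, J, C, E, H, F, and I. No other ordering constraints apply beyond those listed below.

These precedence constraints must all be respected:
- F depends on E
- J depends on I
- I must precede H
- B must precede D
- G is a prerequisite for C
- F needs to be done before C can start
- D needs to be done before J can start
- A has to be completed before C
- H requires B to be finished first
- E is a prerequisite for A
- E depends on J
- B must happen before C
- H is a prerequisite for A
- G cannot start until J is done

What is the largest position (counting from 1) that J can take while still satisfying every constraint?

Following every chain forward from J, the events that must come later are G, A, C, E, F — 5 of them.
So at least 5 events follow J, putting J no later than position 5. That position is achievable by scheduling everything else first.

5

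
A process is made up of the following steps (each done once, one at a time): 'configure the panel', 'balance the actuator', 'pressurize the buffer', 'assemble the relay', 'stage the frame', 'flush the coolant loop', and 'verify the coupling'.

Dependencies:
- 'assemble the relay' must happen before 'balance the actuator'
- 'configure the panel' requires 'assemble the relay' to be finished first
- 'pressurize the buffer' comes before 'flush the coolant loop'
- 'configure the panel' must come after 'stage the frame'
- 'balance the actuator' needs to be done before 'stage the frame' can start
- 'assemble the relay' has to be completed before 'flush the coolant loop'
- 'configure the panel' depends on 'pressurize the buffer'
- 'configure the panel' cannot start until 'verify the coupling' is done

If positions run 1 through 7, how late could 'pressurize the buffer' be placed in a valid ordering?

5

Every step that must follow 'pressurize the buffer' has to come after it. Tracing all chains starting from 'pressurize the buffer', those steps are: 'configure the panel', 'flush the coolant loop' — 2 in total.
So at least 2 steps follow 'pressurize the buffer', putting 'pressurize the buffer' no later than position 5. That position is achievable by scheduling everything else first.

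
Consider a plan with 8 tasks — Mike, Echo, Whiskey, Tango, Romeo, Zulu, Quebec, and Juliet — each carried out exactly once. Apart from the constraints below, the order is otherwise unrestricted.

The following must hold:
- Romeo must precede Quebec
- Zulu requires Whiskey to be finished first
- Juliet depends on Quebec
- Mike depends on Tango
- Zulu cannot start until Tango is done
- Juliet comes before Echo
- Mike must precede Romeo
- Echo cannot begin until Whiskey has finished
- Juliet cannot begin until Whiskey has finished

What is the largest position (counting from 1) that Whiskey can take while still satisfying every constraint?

5

The tasks that are forced after Whiskey, directly or by a chain of constraints, are Echo, Zulu, Juliet. That's 3 tasks.
With 3 mandatory successors out of 8 tasks total, the latest slot for Whiskey is 8−3 = 5, and it's reachable by doing all non-successors before Whiskey.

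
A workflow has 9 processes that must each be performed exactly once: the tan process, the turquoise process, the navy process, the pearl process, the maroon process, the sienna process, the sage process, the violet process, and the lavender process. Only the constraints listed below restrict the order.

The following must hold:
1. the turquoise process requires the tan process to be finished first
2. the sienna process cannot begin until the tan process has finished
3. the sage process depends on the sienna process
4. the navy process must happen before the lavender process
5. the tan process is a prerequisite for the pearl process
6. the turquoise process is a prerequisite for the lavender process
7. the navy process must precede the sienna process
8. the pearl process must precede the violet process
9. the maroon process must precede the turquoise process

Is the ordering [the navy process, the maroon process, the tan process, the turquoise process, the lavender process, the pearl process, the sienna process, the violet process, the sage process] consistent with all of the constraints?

Yes

Going through the constraints one by one, each required predecessor appears earlier in the sequence than its dependent — e.g. the navy process (position 1) is before the sienna process (position 7), as required.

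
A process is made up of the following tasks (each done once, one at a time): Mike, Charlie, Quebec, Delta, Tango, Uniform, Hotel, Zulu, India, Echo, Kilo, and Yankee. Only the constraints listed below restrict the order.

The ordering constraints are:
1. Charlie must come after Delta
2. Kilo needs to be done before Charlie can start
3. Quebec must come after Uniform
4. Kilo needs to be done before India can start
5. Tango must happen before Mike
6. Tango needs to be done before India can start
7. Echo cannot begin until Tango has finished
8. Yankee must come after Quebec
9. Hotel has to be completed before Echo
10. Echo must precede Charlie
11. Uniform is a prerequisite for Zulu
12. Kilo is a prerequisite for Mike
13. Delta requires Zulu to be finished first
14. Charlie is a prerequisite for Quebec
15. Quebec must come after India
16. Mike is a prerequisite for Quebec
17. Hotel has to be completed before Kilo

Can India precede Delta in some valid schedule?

The constraints leave India and Delta unordered relative to each other; nothing requires Delta earlier.
That means at least one valid schedule has India before Delta.

Yes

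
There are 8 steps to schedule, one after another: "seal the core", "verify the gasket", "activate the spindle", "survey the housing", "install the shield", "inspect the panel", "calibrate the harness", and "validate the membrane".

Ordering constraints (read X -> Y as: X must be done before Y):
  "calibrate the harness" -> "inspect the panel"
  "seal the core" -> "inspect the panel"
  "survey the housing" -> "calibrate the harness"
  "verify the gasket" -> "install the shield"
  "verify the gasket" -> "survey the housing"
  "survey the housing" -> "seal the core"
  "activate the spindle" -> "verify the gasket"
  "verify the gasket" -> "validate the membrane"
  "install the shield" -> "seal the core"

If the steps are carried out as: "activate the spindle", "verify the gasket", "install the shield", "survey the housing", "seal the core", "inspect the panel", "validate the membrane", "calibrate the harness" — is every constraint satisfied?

No

In the proposed order, "inspect the panel" appears before "calibrate the harness".
Since "calibrate the harness" is required before "inspect the panel", the ordering is invalid.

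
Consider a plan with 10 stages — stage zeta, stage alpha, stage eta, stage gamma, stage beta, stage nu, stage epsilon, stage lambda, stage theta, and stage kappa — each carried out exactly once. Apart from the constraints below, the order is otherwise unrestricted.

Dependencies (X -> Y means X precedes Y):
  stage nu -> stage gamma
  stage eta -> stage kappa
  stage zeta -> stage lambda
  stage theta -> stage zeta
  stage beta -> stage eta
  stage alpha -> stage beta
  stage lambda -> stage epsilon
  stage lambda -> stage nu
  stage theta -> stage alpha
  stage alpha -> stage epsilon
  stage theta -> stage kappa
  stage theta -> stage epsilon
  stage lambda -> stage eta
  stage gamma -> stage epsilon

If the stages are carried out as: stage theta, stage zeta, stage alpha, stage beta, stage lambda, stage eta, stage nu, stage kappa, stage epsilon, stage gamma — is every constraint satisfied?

No

The sequence places stage epsilon ahead of stage gamma.
But one of the constraints requires stage gamma before stage epsilon, so this ordering violates it.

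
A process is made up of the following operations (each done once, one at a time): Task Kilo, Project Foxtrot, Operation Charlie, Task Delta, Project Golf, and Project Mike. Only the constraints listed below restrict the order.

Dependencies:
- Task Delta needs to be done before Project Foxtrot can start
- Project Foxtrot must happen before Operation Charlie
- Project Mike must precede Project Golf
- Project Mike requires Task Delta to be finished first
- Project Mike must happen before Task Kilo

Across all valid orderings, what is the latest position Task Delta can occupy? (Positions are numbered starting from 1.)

1

Following every chain forward from Task Delta, the operations that must come later are Task Kilo, Project Foxtrot, Operation Charlie, Project Golf, Project Mike — 5 of them.
So at least 5 operations follow Task Delta, putting Task Delta no later than position 1. That position is achievable by scheduling everything else first.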